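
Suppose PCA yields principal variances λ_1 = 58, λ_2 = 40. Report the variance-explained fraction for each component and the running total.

Step 1 — total variance = trace(Sigma) = Σ λ_i = 58 + 40 = 98.

Step 2 — fraction explained by component i = λ_i / Σ λ:
  PC1: 58/98 = 0.5918
  PC2: 40/98 = 0.4082

Step 3 — cumulative fraction after k components = (λ_1 + ... + λ_k) / Σ λ:
  k = 1: 58/98 = 0.5918
  k = 2: (58 + 40)/98 = 98/98 = 1

Summary (fraction, with percent):

explained: PC1 0.5918 (59.18%), PC2 0.4082 (40.82%);  cumulative: 0.5918, 1


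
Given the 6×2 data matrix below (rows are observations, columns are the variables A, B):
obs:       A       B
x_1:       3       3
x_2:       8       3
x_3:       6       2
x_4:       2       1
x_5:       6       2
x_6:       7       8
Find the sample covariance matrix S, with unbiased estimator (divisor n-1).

Step 1 — column means:
  mean(A) = (3 + 8 + 6 + 2 + 6 + 7) / 6 = 32/6 = 5.3333
  mean(B) = (3 + 3 + 2 + 1 + 2 + 8) / 6 = 19/6 = 3.1667

Step 2 — sample covariance S[i,j] = (1/(n-1)) · Σ_k (x_{k,i} - mean_i) · (x_{k,j} - mean_j), with n-1 = 5.
  S[A,A] = ((-2.3333)·(-2.3333) + (2.6667)·(2.6667) + (0.6667)·(0.6667) + (-3.3333)·(-3.3333) + (0.6667)·(0.6667) + (1.6667)·(1.6667)) / 5 = 27.3333/5 = 5.4667
  S[A,B] = ((-2.3333)·(-0.1667) + (2.6667)·(-0.1667) + (0.6667)·(-1.1667) + (-3.3333)·(-2.1667) + (0.6667)·(-1.1667) + (1.6667)·(4.8333)) / 5 = 13.6667/5 = 2.7333
  S[B,B] = ((-0.1667)·(-0.1667) + (-0.1667)·(-0.1667) + (-1.1667)·(-1.1667) + (-2.1667)·(-2.1667) + (-1.1667)·(-1.1667) + (4.8333)·(4.8333)) / 5 = 30.8333/5 = 6.1667

S is symmetric (S[j,i] = S[i,j]). Assembling:

S = [[5.4667, 2.7333],
 [2.7333, 6.1667]]


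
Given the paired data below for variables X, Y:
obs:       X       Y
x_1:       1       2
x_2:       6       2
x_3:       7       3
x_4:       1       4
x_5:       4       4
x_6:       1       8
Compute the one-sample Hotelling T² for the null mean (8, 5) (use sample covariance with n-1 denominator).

Step 1 — sample mean vector:
  mean(X) = (1 + 6 + 7 + 1 + 4 + 1) / 6 = 20/6 = 3.3333
  mean(Y) = (2 + 2 + 3 + 4 + 4 + 8) / 6 = 23/6 = 3.8333
  x̄ = (3.3333, 3.8333),  deviation x̄ - mu_0 = (3.3333, 3.8333) - (8, 5) = (-4.6667, -1.1667).

Step 2 — sample covariance matrix, S[i,j] = (1/(n-1)) · Σ_k (x_{k,i} - mean_i) · (x_{k,j} - mean_j), divisor n-1 = 5:
  S[X,X] = ((-2.3333)·(-2.3333) + (2.6667)·(2.6667) + (3.6667)·(3.6667) + (-2.3333)·(-2.3333) + (0.6667)·(0.6667) + (-2.3333)·(-2.3333)) / 5 = 37.3333/5 = 7.4667
  S[X,Y] = ((-2.3333)·(-1.8333) + (2.6667)·(-1.8333) + (3.6667)·(-0.8333) + (-2.3333)·(0.1667) + (0.6667)·(0.1667) + (-2.3333)·(4.1667)) / 5 = -13.6667/5 = -2.7333
  S[Y,Y] = ((-1.8333)·(-1.8333) + (-1.8333)·(-1.8333) + (-0.8333)·(-0.8333) + (0.1667)·(0.1667) + (0.1667)·(0.1667) + (4.1667)·(4.1667)) / 5 = 24.8333/5 = 4.9667
  S = [[7.4667, -2.7333],
 [-2.7333, 4.9667]].

Step 3 — invert S. det(S) = 7.4667·4.9667 - (-2.7333)² = 29.6133.
  S^{-1} = (1/det) · [[d, -b], [-b, a]] = [[0.1677, 0.0923],
 [0.0923, 0.2521]].

Step 4 — quadratic form (x̄ - mu_0)^T · S^{-1} · (x̄ - mu_0):
  S^{-1} · (x̄ - mu_0) = (-0.8904, -0.7249),
  (x̄ - mu_0)^T · [...] = (-4.6667)·(-0.8904) + (-1.1667)·(-0.7249) = 5.0008.

Step 5 — scale by n: T² = 6 · 5.0008 = 30.0045.

T² ≈ 30.0045


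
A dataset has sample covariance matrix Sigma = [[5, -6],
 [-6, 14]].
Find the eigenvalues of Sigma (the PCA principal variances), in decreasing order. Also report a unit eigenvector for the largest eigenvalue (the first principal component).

Step 1 — characteristic polynomial of 2×2 Sigma:
  det(Sigma - λI) = λ² - trace · λ + det = 0.
  trace = 5 + 14 = 19, det = 5·14 - (-6)² = 34.
Step 2 — discriminant:
  Δ = trace² - 4·det = 361 - 136 = 225.
Step 3 — eigenvalues:
  λ = (trace ± √Δ)/2 = (19 ± 15)/2,
  λ_1 = 17,  λ_2 = 2.

Step 4 — unit eigenvector for λ_1: solve (Sigma - λ_1 I)v = 0. First row:
  (5 - 17)·v_x + (-6)·v_y = 0, i.e. (-12)·v_x + (-6)·v_y = 0,
  so v ∝ (b, λ_1 - a) = (-6, 12); multiply by -1 so the first entry is positive: u = (6, -12).
  ||u|| = √((6)² + (-12)²) = √(180) ≈ 13.4164,
  v_1 = u/||u|| ≈ (0.4472, -0.8944) (||v_1|| = 1).

λ_1 = 17,  λ_2 = 2;  v_1 ≈ (0.4472, -0.8944)


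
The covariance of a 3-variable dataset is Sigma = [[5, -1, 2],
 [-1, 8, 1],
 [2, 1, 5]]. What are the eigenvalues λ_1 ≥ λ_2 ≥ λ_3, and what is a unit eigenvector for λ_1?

Step 1 — characteristic polynomial p(λ) = det(λI - Sigma) = λ³ - tr·λ² + c_1·λ - det, where tr = trace, c_1 = sum of the principal 2×2 minors, det = det(Sigma):
  tr = 5 + 8 + 5 = 18,
  c_1 = (5·8 - (-1)²) + (5·5 - (2)²) + (8·5 - (1)²) = 39 + 21 + 39 = 99,
  det = 5·(8·5 - (1)²) - (-1)·((-1)·5 - (1)·(2)) + (2)·((-1)·(1) - 8·(2)) = 5·(39) - (-1)·(-7) + (2)·(-17) = 154.
  So p(λ) = λ³ - 18λ² + 99λ - 154.
Step 2 — look for an integer root (rational root theorem: any rational root is an integer divisor of 154). Testing λ = 7:
  p(7) = 343 - 882 + 693 - 154 = 0  ✓
  Dividing out (λ - 7): p(λ) = (λ - 7)(λ² - 11λ + 22).
Step 3 — remaining eigenvalues from the quadratic λ² - 11λ + 22 = 0:
  Δ = 11² - 4·22 = 121 - 88 = 33,  λ = (11 ± √33)/2 = (11 ± 5.7446)/2 ≈ 8.3723 or 2.6277.
  Sorted: λ_1 = 8.3723,  λ_2 = 7,  λ_3 = 2.6277  (check: sum = 18 = tr ✓).

Step 4 — unit eigenvector for λ_1 ≈ 8.3723: v spans the null space of (Sigma - λ_1 I), whose rows are
  r_1 = (-3.3723, -1, 2),  r_2 = (-1, -0.3723, 1),  r_3 = (2, 1, -3.3723).
  v is orthogonal to every row, so take v ∝ r_1 × r_2 = ((-1)·(1) - (2)·(-0.3723), (2)·(-1) - (-3.3723)·(1), (-3.3723)·(-0.3723) - (-1)·(-1)) ≈ (-0.2554, 1.3723, 0.2554).
  Rescale (multiply by -1 so the first nonzero entry is positive): u = (0.2554, -1.3723, -0.2554).
  ||u|| = √((0.2554)² + (-1.3723)² + (-0.2554)²) = √(2.0137) ≈ 1.419,  v_1 = u/||u|| ≈ (0.18, -0.9671, -0.18) (||v_1|| = 1).

λ_1 = 8.3723,  λ_2 = 7,  λ_3 = 2.6277;  v_1 ≈ (0.18, -0.9671, -0.18)


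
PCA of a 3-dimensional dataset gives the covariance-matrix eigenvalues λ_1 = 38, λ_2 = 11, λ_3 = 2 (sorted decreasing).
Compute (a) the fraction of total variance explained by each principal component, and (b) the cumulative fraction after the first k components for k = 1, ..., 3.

Step 1 — total variance = trace(Sigma) = Σ λ_i = 38 + 11 + 2 = 51.

Step 2 — fraction explained by component i = λ_i / Σ λ:
  PC1: 38/51 = 0.7451
  PC2: 11/51 = 0.2157
  PC3: 2/51 = 0.0392

Step 3 — cumulative fraction after k components = (λ_1 + ... + λ_k) / Σ λ:
  k = 1: 38/51 = 0.7451
  k = 2: (38 + 11)/51 = 49/51 = 0.9608
  k = 3: (38 + 11 + 2)/51 = 51/51 = 1

Summary (fraction, with percent):

explained: PC1 0.7451 (74.51%), PC2 0.2157 (21.57%), PC3 0.0392 (3.92%);  cumulative: 0.7451, 0.9608, 1


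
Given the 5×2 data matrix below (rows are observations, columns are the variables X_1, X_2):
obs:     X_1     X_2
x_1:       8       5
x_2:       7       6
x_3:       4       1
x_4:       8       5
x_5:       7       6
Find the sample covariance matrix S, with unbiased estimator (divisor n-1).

Step 1 — column means:
  mean(X_1) = (8 + 7 + 4 + 8 + 7) / 5 = 34/5 = 6.8
  mean(X_2) = (5 + 6 + 1 + 5 + 6) / 5 = 23/5 = 4.6

Step 2 — sample covariance S[i,j] = (1/(n-1)) · Σ_k (x_{k,i} - mean_i) · (x_{k,j} - mean_j), with n-1 = 4.
  S[X_1,X_1] = ((1.2)·(1.2) + (0.2)·(0.2) + (-2.8)·(-2.8) + (1.2)·(1.2) + (0.2)·(0.2)) / 4 = 10.8/4 = 2.7
  S[X_1,X_2] = ((1.2)·(0.4) + (0.2)·(1.4) + (-2.8)·(-3.6) + (1.2)·(0.4) + (0.2)·(1.4)) / 4 = 11.6/4 = 2.9
  S[X_2,X_2] = ((0.4)·(0.4) + (1.4)·(1.4) + (-3.6)·(-3.6) + (0.4)·(0.4) + (1.4)·(1.4)) / 4 = 17.2/4 = 4.3

S is symmetric (S[j,i] = S[i,j]). Assembling:

S = [[2.7, 2.9],
 [2.9, 4.3]]


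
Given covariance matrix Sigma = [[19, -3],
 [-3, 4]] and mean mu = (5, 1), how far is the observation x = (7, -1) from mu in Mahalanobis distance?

Step 1 — centre the observation: (x - mu) = (2, -2).

Step 2 — invert Sigma. det(Sigma) = 19·4 - (-3)² = 67.
  Sigma^{-1} = (1/det) · [[d, -b], [-b, a]] = [[0.0597, 0.0448],
 [0.0448, 0.2836]].

Step 3 — form the quadratic (x - mu)^T · Sigma^{-1} · (x - mu):
  Sigma^{-1} · (x - mu) = (0.0299, -0.4776).
  (x - mu)^T · [Sigma^{-1} · (x - mu)] = (2)·(0.0299) + (-2)·(-0.4776) = 1.0149.

Step 4 — take square root: d = √(1.0149) ≈ 1.0074.

d(x, mu) = √(1.0149) ≈ 1.0074


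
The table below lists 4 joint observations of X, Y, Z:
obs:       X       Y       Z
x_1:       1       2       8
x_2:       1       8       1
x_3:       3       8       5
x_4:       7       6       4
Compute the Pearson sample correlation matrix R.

Step 1 — column means:
  mean(X) = (1 + 1 + 3 + 7) / 4 = 12/4 = 3
  mean(Y) = (2 + 8 + 8 + 6) / 4 = 24/4 = 6
  mean(Z) = (8 + 1 + 5 + 4) / 4 = 18/4 = 4.5

Step 2 — sample variances and covariances s[i,j] = (1/(n-1)) · Σ_k (x_{k,i} - mean_i) · (x_{k,j} - mean_j), with n-1 = 3:
  s[X,X] = ((-2)·(-2) + (-2)·(-2) + (0)·(0) + (4)·(4)) / 3 = 24/3 = 8
  s[X,Y] = ((-2)·(-4) + (-2)·(2) + (0)·(2) + (4)·(0)) / 3 = 4/3 = 1.3333
  s[X,Z] = ((-2)·(3.5) + (-2)·(-3.5) + (0)·(0.5) + (4)·(-0.5)) / 3 = -2/3 = -0.6667
  s[Y,Y] = ((-4)·(-4) + (2)·(2) + (2)·(2) + (0)·(0)) / 3 = 24/3 = 8
  s[Y,Z] = ((-4)·(3.5) + (2)·(-3.5) + (2)·(0.5) + (0)·(-0.5)) / 3 = -20/3 = -6.6667
  s[Z,Z] = ((3.5)·(3.5) + (-3.5)·(-3.5) + (0.5)·(0.5) + (-0.5)·(-0.5)) / 3 = 25/3 = 8.3333
  Sample standard deviations s_i = √(s[i,i]):
  s(X) = √(8) = 2.8284
  s(Y) = √(8) = 2.8284
  s(Z) = √(8.3333) = 2.8868

Step 3 — r_{ij} = s_{ij} / (s_i · s_j):
  r[X,X] = 1 (diagonal).
  r[X,Y] = 1.3333 / (2.8284 · 2.8284) = 1.3333 / 8 = 0.1667
  r[X,Z] = -0.6667 / (2.8284 · 2.8868) = -0.6667 / 8.165 = -0.0816
  r[Y,Y] = 1 (diagonal).
  r[Y,Z] = -6.6667 / (2.8284 · 2.8868) = -6.6667 / 8.165 = -0.8165
  r[Z,Z] = 1 (diagonal).

R is symmetric with unit diagonal. Assembling:

R = [[1, 0.1667, -0.0816],
 [0.1667, 1, -0.8165],
 [-0.0816, -0.8165, 1]]


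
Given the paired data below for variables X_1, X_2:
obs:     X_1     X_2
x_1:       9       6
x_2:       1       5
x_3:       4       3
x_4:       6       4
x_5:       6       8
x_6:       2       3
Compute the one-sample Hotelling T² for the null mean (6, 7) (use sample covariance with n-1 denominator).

Step 1 — sample mean vector:
  mean(X_1) = (9 + 1 + 4 + 6 + 6 + 2) / 6 = 28/6 = 4.6667
  mean(X_2) = (6 + 5 + 3 + 4 + 8 + 3) / 6 = 29/6 = 4.8333
  x̄ = (4.6667, 4.8333),  deviation x̄ - mu_0 = (4.6667, 4.8333) - (6, 7) = (-1.3333, -2.1667).

Step 2 — sample covariance matrix, S[i,j] = (1/(n-1)) · Σ_k (x_{k,i} - mean_i) · (x_{k,j} - mean_j), divisor n-1 = 5:
  S[X_1,X_1] = ((4.3333)·(4.3333) + (-3.6667)·(-3.6667) + (-0.6667)·(-0.6667) + (1.3333)·(1.3333) + (1.3333)·(1.3333) + (-2.6667)·(-2.6667)) / 5 = 43.3333/5 = 8.6667
  S[X_1,X_2] = ((4.3333)·(1.1667) + (-3.6667)·(0.1667) + (-0.6667)·(-1.8333) + (1.3333)·(-0.8333) + (1.3333)·(3.1667) + (-2.6667)·(-1.8333)) / 5 = 13.6667/5 = 2.7333
  S[X_2,X_2] = ((1.1667)·(1.1667) + (0.1667)·(0.1667) + (-1.8333)·(-1.8333) + (-0.8333)·(-0.8333) + (3.1667)·(3.1667) + (-1.8333)·(-1.8333)) / 5 = 18.8333/5 = 3.7667
  S = [[8.6667, 2.7333],
 [2.7333, 3.7667]].

Step 3 — invert S. det(S) = 8.6667·3.7667 - (2.7333)² = 25.1733.
  S^{-1} = (1/det) · [[d, -b], [-b, a]] = [[0.1496, -0.1086],
 [-0.1086, 0.3443]].

Step 4 — quadratic form (x̄ - mu_0)^T · S^{-1} · (x̄ - mu_0):
  S^{-1} · (x̄ - mu_0) = (0.0358, -0.6012),
  (x̄ - mu_0)^T · [...] = (-1.3333)·(0.0358) + (-2.1667)·(-0.6012) = 1.2549.

Step 5 — scale by n: T² = 6 · 1.2549 = 7.5291.

T² ≈ 7.5291


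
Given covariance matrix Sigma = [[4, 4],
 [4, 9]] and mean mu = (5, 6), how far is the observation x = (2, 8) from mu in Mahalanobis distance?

Step 1 — centre the observation: (x - mu) = (-3, 2).

Step 2 — invert Sigma. det(Sigma) = 4·9 - (4)² = 20.
  Sigma^{-1} = (1/det) · [[d, -b], [-b, a]] = [[0.45, -0.2],
 [-0.2, 0.2]].

Step 3 — form the quadratic (x - mu)^T · Sigma^{-1} · (x - mu):
  Sigma^{-1} · (x - mu) = (-1.75, 1).
  (x - mu)^T · [Sigma^{-1} · (x - mu)] = (-3)·(-1.75) + (2)·(1) = 7.25.

Step 4 — take square root: d = √(7.25) ≈ 2.6926.

d(x, mu) = √(7.25) ≈ 2.6926


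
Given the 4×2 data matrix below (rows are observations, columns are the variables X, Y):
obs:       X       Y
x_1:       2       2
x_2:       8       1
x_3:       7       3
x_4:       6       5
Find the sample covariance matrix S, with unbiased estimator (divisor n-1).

Step 1 — column means:
  mean(X) = (2 + 8 + 7 + 6) / 4 = 23/4 = 5.75
  mean(Y) = (2 + 1 + 3 + 5) / 4 = 11/4 = 2.75

Step 2 — sample covariance S[i,j] = (1/(n-1)) · Σ_k (x_{k,i} - mean_i) · (x_{k,j} - mean_j), with n-1 = 3.
  S[X,X] = ((-3.75)·(-3.75) + (2.25)·(2.25) + (1.25)·(1.25) + (0.25)·(0.25)) / 3 = 20.75/3 = 6.9167
  S[X,Y] = ((-3.75)·(-0.75) + (2.25)·(-1.75) + (1.25)·(0.25) + (0.25)·(2.25)) / 3 = -0.25/3 = -0.0833
  S[Y,Y] = ((-0.75)·(-0.75) + (-1.75)·(-1.75) + (0.25)·(0.25) + (2.25)·(2.25)) / 3 = 8.75/3 = 2.9167

S is symmetric (S[j,i] = S[i,j]). Assembling:

S = [[6.9167, -0.0833],
 [-0.0833, 2.9167]]


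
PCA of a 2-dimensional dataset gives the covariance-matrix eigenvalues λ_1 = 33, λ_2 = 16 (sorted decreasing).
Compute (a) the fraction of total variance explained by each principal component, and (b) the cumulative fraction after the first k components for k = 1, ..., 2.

Step 1 — total variance = trace(Sigma) = Σ λ_i = 33 + 16 = 49.

Step 2 — fraction explained by component i = λ_i / Σ λ:
  PC1: 33/49 = 0.6735
  PC2: 16/49 = 0.3265

Step 3 — cumulative fraction after k components = (λ_1 + ... + λ_k) / Σ λ:
  k = 1: 33/49 = 0.6735
  k = 2: (33 + 16)/49 = 49/49 = 1

Summary (fraction, with percent):

explained: PC1 0.6735 (67.35%), PC2 0.3265 (32.65%);  cumulative: 0.6735, 1


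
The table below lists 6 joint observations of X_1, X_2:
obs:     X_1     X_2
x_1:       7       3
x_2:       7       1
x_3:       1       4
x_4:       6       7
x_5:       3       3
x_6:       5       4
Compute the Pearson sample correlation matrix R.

Step 1 — column means:
  mean(X_1) = (7 + 7 + 1 + 6 + 3 + 5) / 6 = 29/6 = 4.8333
  mean(X_2) = (3 + 1 + 4 + 7 + 3 + 4) / 6 = 22/6 = 3.6667

Step 2 — sample variances and covariances s[i,j] = (1/(n-1)) · Σ_k (x_{k,i} - mean_i) · (x_{k,j} - mean_j), with n-1 = 5:
  s[X_1,X_1] = ((2.1667)·(2.1667) + (2.1667)·(2.1667) + (-3.8333)·(-3.8333) + (1.1667)·(1.1667) + (-1.8333)·(-1.8333) + (0.1667)·(0.1667)) / 5 = 28.8333/5 = 5.7667
  s[X_1,X_2] = ((2.1667)·(-0.6667) + (2.1667)·(-2.6667) + (-3.8333)·(0.3333) + (1.1667)·(3.3333) + (-1.8333)·(-0.6667) + (0.1667)·(0.3333)) / 5 = -3.3333/5 = -0.6667
  s[X_2,X_2] = ((-0.6667)·(-0.6667) + (-2.6667)·(-2.6667) + (0.3333)·(0.3333) + (3.3333)·(3.3333) + (-0.6667)·(-0.6667) + (0.3333)·(0.3333)) / 5 = 19.3333/5 = 3.8667
  Sample standard deviations s_i = √(s[i,i]):
  s(X_1) = √(5.7667) = 2.4014
  s(X_2) = √(3.8667) = 1.9664

Step 3 — r_{ij} = s_{ij} / (s_i · s_j):
  r[X_1,X_1] = 1 (diagonal).
  r[X_1,X_2] = -0.6667 / (2.4014 · 1.9664) = -0.6667 / 4.7221 = -0.1412
  r[X_2,X_2] = 1 (diagonal).

R is symmetric with unit diagonal. Assembling:

R = [[1, -0.1412],
 [-0.1412, 1]]


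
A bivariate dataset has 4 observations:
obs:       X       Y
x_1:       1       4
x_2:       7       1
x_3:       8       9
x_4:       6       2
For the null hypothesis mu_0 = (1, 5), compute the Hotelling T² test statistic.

Step 1 — sample mean vector:
  mean(X) = (1 + 7 + 8 + 6) / 4 = 22/4 = 5.5
  mean(Y) = (4 + 1 + 9 + 2) / 4 = 16/4 = 4
  x̄ = (5.5, 4),  deviation x̄ - mu_0 = (5.5, 4) - (1, 5) = (4.5, -1).

Step 2 — sample covariance matrix, S[i,j] = (1/(n-1)) · Σ_k (x_{k,i} - mean_i) · (x_{k,j} - mean_j), divisor n-1 = 3:
  S[X,X] = ((-4.5)·(-4.5) + (1.5)·(1.5) + (2.5)·(2.5) + (0.5)·(0.5)) / 3 = 29/3 = 9.6667
  S[X,Y] = ((-4.5)·(0) + (1.5)·(-3) + (2.5)·(5) + (0.5)·(-2)) / 3 = 7/3 = 2.3333
  S[Y,Y] = ((0)·(0) + (-3)·(-3) + (5)·(5) + (-2)·(-2)) / 3 = 38/3 = 12.6667
  S = [[9.6667, 2.3333],
 [2.3333, 12.6667]].

Step 3 — invert S. det(S) = 9.6667·12.6667 - (2.3333)² = 117.
  S^{-1} = (1/det) · [[d, -b], [-b, a]] = [[0.1083, -0.0199],
 [-0.0199, 0.0826]].

Step 4 — quadratic form (x̄ - mu_0)^T · S^{-1} · (x̄ - mu_0):
  S^{-1} · (x̄ - mu_0) = (0.5071, -0.1724),
  (x̄ - mu_0)^T · [...] = (4.5)·(0.5071) + (-1)·(-0.1724) = 2.4544.

Step 5 — scale by n: T² = 4 · 2.4544 = 9.8177.

T² ≈ 9.8177


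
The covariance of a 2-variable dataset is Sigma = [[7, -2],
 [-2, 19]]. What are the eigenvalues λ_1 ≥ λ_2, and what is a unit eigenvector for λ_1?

Step 1 — characteristic polynomial of 2×2 Sigma:
  det(Sigma - λI) = λ² - trace · λ + det = 0.
  trace = 7 + 19 = 26, det = 7·19 - (-2)² = 129.
Step 2 — discriminant:
  Δ = trace² - 4·det = 676 - 516 = 160.
Step 3 — eigenvalues:
  λ = (trace ± √Δ)/2 = (26 ± 12.6491)/2,
  λ_1 = 19.3246,  λ_2 = 6.6754.

Step 4 — unit eigenvector for λ_1: solve (Sigma - λ_1 I)v = 0. First row:
  (7 - 19.3246)·v_x + (-2)·v_y = 0, i.e. (-12.3246)·v_x + (-2)·v_y = 0,
  so v ∝ (b, λ_1 - a) = (-2, 12.3246); multiply by -1 so the first entry is positive: u = (2, -12.3246).
  ||u|| = √((2)² + (-12.3246)²) = √(155.8947) ≈ 12.4858,
  v_1 = u/||u|| ≈ (0.1602, -0.9871) (||v_1|| = 1).

λ_1 = 19.3246,  λ_2 = 6.6754;  v_1 ≈ (0.1602, -0.9871)


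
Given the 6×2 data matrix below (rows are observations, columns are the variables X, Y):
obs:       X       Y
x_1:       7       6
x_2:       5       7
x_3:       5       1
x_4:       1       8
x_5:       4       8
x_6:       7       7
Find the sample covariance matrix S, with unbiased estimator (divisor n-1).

Step 1 — column means:
  mean(X) = (7 + 5 + 5 + 1 + 4 + 7) / 6 = 29/6 = 4.8333
  mean(Y) = (6 + 7 + 1 + 8 + 8 + 7) / 6 = 37/6 = 6.1667

Step 2 — sample covariance S[i,j] = (1/(n-1)) · Σ_k (x_{k,i} - mean_i) · (x_{k,j} - mean_j), with n-1 = 5.
  S[X,X] = ((2.1667)·(2.1667) + (0.1667)·(0.1667) + (0.1667)·(0.1667) + (-3.8333)·(-3.8333) + (-0.8333)·(-0.8333) + (2.1667)·(2.1667)) / 5 = 24.8333/5 = 4.9667
  S[X,Y] = ((2.1667)·(-0.1667) + (0.1667)·(0.8333) + (0.1667)·(-5.1667) + (-3.8333)·(1.8333) + (-0.8333)·(1.8333) + (2.1667)·(0.8333)) / 5 = -7.8333/5 = -1.5667
  S[Y,Y] = ((-0.1667)·(-0.1667) + (0.8333)·(0.8333) + (-5.1667)·(-5.1667) + (1.8333)·(1.8333) + (1.8333)·(1.8333) + (0.8333)·(0.8333)) / 5 = 34.8333/5 = 6.9667

S is symmetric (S[j,i] = S[i,j]). Assembling:

S = [[4.9667, -1.5667],
 [-1.5667, 6.9667]]


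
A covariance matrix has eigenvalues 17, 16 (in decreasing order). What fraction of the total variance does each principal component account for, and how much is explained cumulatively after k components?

Step 1 — total variance = trace(Sigma) = Σ λ_i = 17 + 16 = 33.

Step 2 — fraction explained by component i = λ_i / Σ λ:
  PC1: 17/33 = 0.5152
  PC2: 16/33 = 0.4848

Step 3 — cumulative fraction after k components = (λ_1 + ... + λ_k) / Σ λ:
  k = 1: 17/33 = 0.5152
  k = 2: (17 + 16)/33 = 33/33 = 1

Summary (fraction, with percent):

explained: PC1 0.5152 (51.52%), PC2 0.4848 (48.48%);  cumulative: 0.5152, 1


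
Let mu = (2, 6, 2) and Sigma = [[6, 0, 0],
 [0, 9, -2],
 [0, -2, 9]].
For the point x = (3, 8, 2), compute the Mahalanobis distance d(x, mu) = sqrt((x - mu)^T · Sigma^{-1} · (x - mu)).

Step 1 — centre the observation: (x - mu) = (1, 2, 0).

Step 2 — invert Sigma (cofactor / det for 3×3, or solve directly):
  Sigma^{-1} = [[0.1667, 0, 0],
 [0, 0.1169, 0.026],
 [0, 0.026, 0.1169]].

Step 3 — form the quadratic (x - mu)^T · Sigma^{-1} · (x - mu):
  Sigma^{-1} · (x - mu) = (0.1667, 0.2338, 0.0519).
  (x - mu)^T · [Sigma^{-1} · (x - mu)] = (1)·(0.1667) + (2)·(0.2338) + (0)·(0.0519) = 0.6342.

Step 4 — take square root: d = √(0.6342) ≈ 0.7964.

d(x, mu) = √(0.6342) ≈ 0.7964


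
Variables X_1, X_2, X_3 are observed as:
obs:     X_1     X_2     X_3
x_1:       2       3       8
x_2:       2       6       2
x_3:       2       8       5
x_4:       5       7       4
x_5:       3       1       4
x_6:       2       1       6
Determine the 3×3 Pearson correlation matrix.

Step 1 — column means:
  mean(X_1) = (2 + 2 + 2 + 5 + 3 + 2) / 6 = 16/6 = 2.6667
  mean(X_2) = (3 + 6 + 8 + 7 + 1 + 1) / 6 = 26/6 = 4.3333
  mean(X_3) = (8 + 2 + 5 + 4 + 4 + 6) / 6 = 29/6 = 4.8333

Step 2 — sample variances and covariances s[i,j] = (1/(n-1)) · Σ_k (x_{k,i} - mean_i) · (x_{k,j} - mean_j), with n-1 = 5:
  s[X_1,X_1] = ((-0.6667)·(-0.6667) + (-0.6667)·(-0.6667) + (-0.6667)·(-0.6667) + (2.3333)·(2.3333) + (0.3333)·(0.3333) + (-0.6667)·(-0.6667)) / 5 = 7.3333/5 = 1.4667
  s[X_1,X_2] = ((-0.6667)·(-1.3333) + (-0.6667)·(1.6667) + (-0.6667)·(3.6667) + (2.3333)·(2.6667) + (0.3333)·(-3.3333) + (-0.6667)·(-3.3333)) / 5 = 4.6667/5 = 0.9333
  s[X_1,X_3] = ((-0.6667)·(3.1667) + (-0.6667)·(-2.8333) + (-0.6667)·(0.1667) + (2.3333)·(-0.8333) + (0.3333)·(-0.8333) + (-0.6667)·(1.1667)) / 5 = -3.3333/5 = -0.6667
  s[X_2,X_2] = ((-1.3333)·(-1.3333) + (1.6667)·(1.6667) + (3.6667)·(3.6667) + (2.6667)·(2.6667) + (-3.3333)·(-3.3333) + (-3.3333)·(-3.3333)) / 5 = 47.3333/5 = 9.4667
  s[X_2,X_3] = ((-1.3333)·(3.1667) + (1.6667)·(-2.8333) + (3.6667)·(0.1667) + (2.6667)·(-0.8333) + (-3.3333)·(-0.8333) + (-3.3333)·(1.1667)) / 5 = -11.6667/5 = -2.3333
  s[X_3,X_3] = ((3.1667)·(3.1667) + (-2.8333)·(-2.8333) + (0.1667)·(0.1667) + (-0.8333)·(-0.8333) + (-0.8333)·(-0.8333) + (1.1667)·(1.1667)) / 5 = 20.8333/5 = 4.1667
  Sample standard deviations s_i = √(s[i,i]):
  s(X_1) = √(1.4667) = 1.2111
  s(X_2) = √(9.4667) = 3.0768
  s(X_3) = √(4.1667) = 2.0412

Step 3 — r_{ij} = s_{ij} / (s_i · s_j):
  r[X_1,X_1] = 1 (diagonal).
  r[X_1,X_2] = 0.9333 / (1.2111 · 3.0768) = 0.9333 / 3.7262 = 0.2505
  r[X_1,X_3] = -0.6667 / (1.2111 · 2.0412) = -0.6667 / 2.4721 = -0.2697
  r[X_2,X_2] = 1 (diagonal).
  r[X_2,X_3] = -2.3333 / (3.0768 · 2.0412) = -2.3333 / 6.2805 = -0.3715
  r[X_3,X_3] = 1 (diagonal).

R is symmetric with unit diagonal. Assembling:

R = [[1, 0.2505, -0.2697],
 [0.2505, 1, -0.3715],
 [-0.2697, -0.3715, 1]]


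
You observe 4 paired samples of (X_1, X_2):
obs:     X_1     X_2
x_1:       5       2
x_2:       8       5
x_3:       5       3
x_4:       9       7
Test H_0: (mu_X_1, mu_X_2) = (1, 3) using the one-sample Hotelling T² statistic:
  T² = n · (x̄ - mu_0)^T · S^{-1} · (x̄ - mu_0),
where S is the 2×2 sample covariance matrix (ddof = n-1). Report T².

Step 1 — sample mean vector:
  mean(X_1) = (5 + 8 + 5 + 9) / 4 = 27/4 = 6.75
  mean(X_2) = (2 + 5 + 3 + 7) / 4 = 17/4 = 4.25
  x̄ = (6.75, 4.25),  deviation x̄ - mu_0 = (6.75, 4.25) - (1, 3) = (5.75, 1.25).

Step 2 — sample covariance matrix, S[i,j] = (1/(n-1)) · Σ_k (x_{k,i} - mean_i) · (x_{k,j} - mean_j), divisor n-1 = 3:
  S[X_1,X_1] = ((-1.75)·(-1.75) + (1.25)·(1.25) + (-1.75)·(-1.75) + (2.25)·(2.25)) / 3 = 12.75/3 = 4.25
  S[X_1,X_2] = ((-1.75)·(-2.25) + (1.25)·(0.75) + (-1.75)·(-1.25) + (2.25)·(2.75)) / 3 = 13.25/3 = 4.4167
  S[X_2,X_2] = ((-2.25)·(-2.25) + (0.75)·(0.75) + (-1.25)·(-1.25) + (2.75)·(2.75)) / 3 = 14.75/3 = 4.9167
  S = [[4.25, 4.4167],
 [4.4167, 4.9167]].

Step 3 — invert S. det(S) = 4.25·4.9167 - (4.4167)² = 1.3889.
  S^{-1} = (1/det) · [[d, -b], [-b, a]] = [[3.54, -3.18],
 [-3.18, 3.06]].

Step 4 — quadratic form (x̄ - mu_0)^T · S^{-1} · (x̄ - mu_0):
  S^{-1} · (x̄ - mu_0) = (16.38, -14.46),
  (x̄ - mu_0)^T · [...] = (5.75)·(16.38) + (1.25)·(-14.46) = 76.11.

Step 5 — scale by n: T² = 4 · 76.11 = 304.44.

T² ≈ 304.44


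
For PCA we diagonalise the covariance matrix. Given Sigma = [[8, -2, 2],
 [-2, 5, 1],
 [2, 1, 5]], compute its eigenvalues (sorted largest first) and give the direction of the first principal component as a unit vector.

Step 1 — characteristic polynomial p(λ) = det(λI - Sigma) = λ³ - tr·λ² + c_1·λ - det, where tr = trace, c_1 = sum of the principal 2×2 minors, det = det(Sigma):
  tr = 8 + 5 + 5 = 18,
  c_1 = (8·5 - (-2)²) + (8·5 - (2)²) + (5·5 - (1)²) = 36 + 36 + 24 = 96,
  det = 8·(5·5 - (1)²) - (-2)·((-2)·5 - (1)·(2)) + (2)·((-2)·(1) - 5·(2)) = 8·(24) - (-2)·(-12) + (2)·(-12) = 144.
  So p(λ) = λ³ - 18λ² + 96λ - 144.
Step 2 — look for an integer root (rational root theorem: any rational root is an integer divisor of 144). Testing λ = 6:
  p(6) = 216 - 648 + 576 - 144 = 0  ✓
  Dividing out (λ - 6): p(λ) = (λ - 6)(λ² - 12λ + 24).
Step 3 — remaining eigenvalues from the quadratic λ² - 12λ + 24 = 0:
  Δ = 12² - 4·24 = 144 - 96 = 48,  λ = (12 ± √48)/2 = (12 ± 6.9282)/2 ≈ 9.4641 or 2.5359.
  Sorted: λ_1 = 9.4641,  λ_2 = 6,  λ_3 = 2.5359  (check: sum = 18 = tr ✓).

Step 4 — unit eigenvector for λ_1 ≈ 9.4641: v spans the null space of (Sigma - λ_1 I), whose rows are
  r_1 = (-1.4641, -2, 2),  r_2 = (-2, -4.4641, 1),  r_3 = (2, 1, -4.4641).
  v is orthogonal to every row, so take v ∝ r_1 × r_2 = ((-2)·(1) - (2)·(-4.4641), (2)·(-2) - (-1.4641)·(1), (-1.4641)·(-4.4641) - (-2)·(-2)) ≈ (6.9282, -2.5359, 2.5359).
  Let u = (6.9282, -2.5359, 2.5359).
  ||u|| = √((6.9282)² + (-2.5359)² + (2.5359)²) = √(60.8616) ≈ 7.8014,  v_1 = u/||u|| ≈ (0.8881, -0.3251, 0.3251) (||v_1|| = 1).

λ_1 = 9.4641,  λ_2 = 6,  λ_3 = 2.5359;  v_1 ≈ (0.8881, -0.3251, 0.3251)


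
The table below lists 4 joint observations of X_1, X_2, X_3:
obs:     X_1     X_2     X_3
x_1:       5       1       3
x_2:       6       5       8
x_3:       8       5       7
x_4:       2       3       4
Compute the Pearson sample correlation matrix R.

Step 1 — column means:
  mean(X_1) = (5 + 6 + 8 + 2) / 4 = 21/4 = 5.25
  mean(X_2) = (1 + 5 + 5 + 3) / 4 = 14/4 = 3.5
  mean(X_3) = (3 + 8 + 7 + 4) / 4 = 22/4 = 5.5

Step 2 — sample variances and covariances s[i,j] = (1/(n-1)) · Σ_k (x_{k,i} - mean_i) · (x_{k,j} - mean_j), with n-1 = 3:
  s[X_1,X_1] = ((-0.25)·(-0.25) + (0.75)·(0.75) + (2.75)·(2.75) + (-3.25)·(-3.25)) / 3 = 18.75/3 = 6.25
  s[X_1,X_2] = ((-0.25)·(-2.5) + (0.75)·(1.5) + (2.75)·(1.5) + (-3.25)·(-0.5)) / 3 = 7.5/3 = 2.5
  s[X_1,X_3] = ((-0.25)·(-2.5) + (0.75)·(2.5) + (2.75)·(1.5) + (-3.25)·(-1.5)) / 3 = 11.5/3 = 3.8333
  s[X_2,X_2] = ((-2.5)·(-2.5) + (1.5)·(1.5) + (1.5)·(1.5) + (-0.5)·(-0.5)) / 3 = 11/3 = 3.6667
  s[X_2,X_3] = ((-2.5)·(-2.5) + (1.5)·(2.5) + (1.5)·(1.5) + (-0.5)·(-1.5)) / 3 = 13/3 = 4.3333
  s[X_3,X_3] = ((-2.5)·(-2.5) + (2.5)·(2.5) + (1.5)·(1.5) + (-1.5)·(-1.5)) / 3 = 17/3 = 5.6667
  Sample standard deviations s_i = √(s[i,i]):
  s(X_1) = √(6.25) = 2.5
  s(X_2) = √(3.6667) = 1.9149
  s(X_3) = √(5.6667) = 2.3805

Step 3 — r_{ij} = s_{ij} / (s_i · s_j):
  r[X_1,X_1] = 1 (diagonal).
  r[X_1,X_2] = 2.5 / (2.5 · 1.9149) = 2.5 / 4.7871 = 0.5222
  r[X_1,X_3] = 3.8333 / (2.5 · 2.3805) = 3.8333 / 5.9512 = 0.6441
  r[X_2,X_2] = 1 (diagonal).
  r[X_2,X_3] = 4.3333 / (1.9149 · 2.3805) = 4.3333 / 4.5583 = 0.9507
  r[X_3,X_3] = 1 (diagonal).

R is symmetric with unit diagonal. Assembling:

R = [[1, 0.5222, 0.6441],
 [0.5222, 1, 0.9507],
 [0.6441, 0.9507, 1]]


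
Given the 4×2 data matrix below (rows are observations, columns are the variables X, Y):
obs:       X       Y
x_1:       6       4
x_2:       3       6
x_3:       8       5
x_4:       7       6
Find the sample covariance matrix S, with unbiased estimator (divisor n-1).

Step 1 — column means:
  mean(X) = (6 + 3 + 8 + 7) / 4 = 24/4 = 6
  mean(Y) = (4 + 6 + 5 + 6) / 4 = 21/4 = 5.25

Step 2 — sample covariance S[i,j] = (1/(n-1)) · Σ_k (x_{k,i} - mean_i) · (x_{k,j} - mean_j), with n-1 = 3.
  S[X,X] = ((0)·(0) + (-3)·(-3) + (2)·(2) + (1)·(1)) / 3 = 14/3 = 4.6667
  S[X,Y] = ((0)·(-1.25) + (-3)·(0.75) + (2)·(-0.25) + (1)·(0.75)) / 3 = -2/3 = -0.6667
  S[Y,Y] = ((-1.25)·(-1.25) + (0.75)·(0.75) + (-0.25)·(-0.25) + (0.75)·(0.75)) / 3 = 2.75/3 = 0.9167

S is symmetric (S[j,i] = S[i,j]). Assembling:

S = [[4.6667, -0.6667],
 [-0.6667, 0.9167]]


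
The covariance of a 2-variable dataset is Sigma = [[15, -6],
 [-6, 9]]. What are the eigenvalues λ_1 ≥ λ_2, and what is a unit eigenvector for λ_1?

Step 1 — characteristic polynomial of 2×2 Sigma:
  det(Sigma - λI) = λ² - trace · λ + det = 0.
  trace = 15 + 9 = 24, det = 15·9 - (-6)² = 99.
Step 2 — discriminant:
  Δ = trace² - 4·det = 576 - 396 = 180.
Step 3 — eigenvalues:
  λ = (trace ± √Δ)/2 = (24 ± 13.4164)/2,
  λ_1 = 18.7082,  λ_2 = 5.2918.

Step 4 — unit eigenvector for λ_1: solve (Sigma - λ_1 I)v = 0. First row:
  (15 - 18.7082)·v_x + (-6)·v_y = 0, i.e. (-3.7082)·v_x + (-6)·v_y = 0,
  so v ∝ (b, λ_1 - a) = (-6, 3.7082); multiply by -1 so the first entry is positive: u = (6, -3.7082).
  ||u|| = √((6)² + (-3.7082)²) = √(49.7508) ≈ 7.0534,
  v_1 = u/||u|| ≈ (0.8507, -0.5257) (||v_1|| = 1).

λ_1 = 18.7082,  λ_2 = 5.2918;  v_1 ≈ (0.8507, -0.5257)


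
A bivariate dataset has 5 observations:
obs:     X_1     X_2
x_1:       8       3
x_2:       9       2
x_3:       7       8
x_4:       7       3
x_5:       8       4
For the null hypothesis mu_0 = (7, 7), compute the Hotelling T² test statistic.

Step 1 — sample mean vector:
  mean(X_1) = (8 + 9 + 7 + 7 + 8) / 5 = 39/5 = 7.8
  mean(X_2) = (3 + 2 + 8 + 3 + 4) / 5 = 20/5 = 4
  x̄ = (7.8, 4),  deviation x̄ - mu_0 = (7.8, 4) - (7, 7) = (0.8, -3).

Step 2 — sample covariance matrix, S[i,j] = (1/(n-1)) · Σ_k (x_{k,i} - mean_i) · (x_{k,j} - mean_j), divisor n-1 = 4:
  S[X_1,X_1] = ((0.2)·(0.2) + (1.2)·(1.2) + (-0.8)·(-0.8) + (-0.8)·(-0.8) + (0.2)·(0.2)) / 4 = 2.8/4 = 0.7
  S[X_1,X_2] = ((0.2)·(-1) + (1.2)·(-2) + (-0.8)·(4) + (-0.8)·(-1) + (0.2)·(0)) / 4 = -5/4 = -1.25
  S[X_2,X_2] = ((-1)·(-1) + (-2)·(-2) + (4)·(4) + (-1)·(-1) + (0)·(0)) / 4 = 22/4 = 5.5
  S = [[0.7, -1.25],
 [-1.25, 5.5]].

Step 3 — invert S. det(S) = 0.7·5.5 - (-1.25)² = 2.2875.
  S^{-1} = (1/det) · [[d, -b], [-b, a]] = [[2.4044, 0.5464],
 [0.5464, 0.306]].

Step 4 — quadratic form (x̄ - mu_0)^T · S^{-1} · (x̄ - mu_0):
  S^{-1} · (x̄ - mu_0) = (0.2842, -0.4809),
  (x̄ - mu_0)^T · [...] = (0.8)·(0.2842) + (-3)·(-0.4809) = 1.6699.

Step 5 — scale by n: T² = 5 · 1.6699 = 8.3497.

T² ≈ 8.3497


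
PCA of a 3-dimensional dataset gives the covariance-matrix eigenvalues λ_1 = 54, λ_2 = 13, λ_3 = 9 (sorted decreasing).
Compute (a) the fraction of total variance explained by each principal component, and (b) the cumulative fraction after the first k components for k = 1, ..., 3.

Step 1 — total variance = trace(Sigma) = Σ λ_i = 54 + 13 + 9 = 76.

Step 2 — fraction explained by component i = λ_i / Σ λ:
  PC1: 54/76 = 0.7105
  PC2: 13/76 = 0.1711
  PC3: 9/76 = 0.1184

Step 3 — cumulative fraction after k components = (λ_1 + ... + λ_k) / Σ λ:
  k = 1: 54/76 = 0.7105
  k = 2: (54 + 13)/76 = 67/76 = 0.8816
  k = 3: (54 + 13 + 9)/76 = 76/76 = 1

Summary (fraction, with percent):

explained: PC1 0.7105 (71.05%), PC2 0.1711 (17.11%), PC3 0.1184 (11.84%);  cumulative: 0.7105, 0.8816, 1


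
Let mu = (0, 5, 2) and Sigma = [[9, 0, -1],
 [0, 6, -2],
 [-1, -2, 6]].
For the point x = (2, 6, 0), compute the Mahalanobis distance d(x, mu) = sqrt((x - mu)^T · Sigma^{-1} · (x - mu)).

Step 1 — centre the observation: (x - mu) = (2, 1, -2).

Step 2 — invert Sigma (cofactor / det for 3×3, or solve directly):
  Sigma^{-1} = [[0.1135, 0.0071, 0.0213],
 [0.0071, 0.1879, 0.0638],
 [0.0213, 0.0638, 0.1915]].

Step 3 — form the quadratic (x - mu)^T · Sigma^{-1} · (x - mu):
  Sigma^{-1} · (x - mu) = (0.1915, 0.0745, -0.2766).
  (x - mu)^T · [Sigma^{-1} · (x - mu)] = (2)·(0.1915) + (1)·(0.0745) + (-2)·(-0.2766) = 1.0106.

Step 4 — take square root: d = √(1.0106) ≈ 1.0053.

d(x, mu) = √(1.0106) ≈ 1.0053


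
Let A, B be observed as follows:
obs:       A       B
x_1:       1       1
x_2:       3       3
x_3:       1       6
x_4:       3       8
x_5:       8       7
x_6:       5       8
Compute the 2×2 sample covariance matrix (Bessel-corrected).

Step 1 — column means:
  mean(A) = (1 + 3 + 1 + 3 + 8 + 5) / 6 = 21/6 = 3.5
  mean(B) = (1 + 3 + 6 + 8 + 7 + 8) / 6 = 33/6 = 5.5

Step 2 — sample covariance S[i,j] = (1/(n-1)) · Σ_k (x_{k,i} - mean_i) · (x_{k,j} - mean_j), with n-1 = 5.
  S[A,A] = ((-2.5)·(-2.5) + (-0.5)·(-0.5) + (-2.5)·(-2.5) + (-0.5)·(-0.5) + (4.5)·(4.5) + (1.5)·(1.5)) / 5 = 35.5/5 = 7.1
  S[A,B] = ((-2.5)·(-4.5) + (-0.5)·(-2.5) + (-2.5)·(0.5) + (-0.5)·(2.5) + (4.5)·(1.5) + (1.5)·(2.5)) / 5 = 20.5/5 = 4.1
  S[B,B] = ((-4.5)·(-4.5) + (-2.5)·(-2.5) + (0.5)·(0.5) + (2.5)·(2.5) + (1.5)·(1.5) + (2.5)·(2.5)) / 5 = 41.5/5 = 8.3

S is symmetric (S[j,i] = S[i,j]). Assembling:

S = [[7.1, 4.1],
 [4.1, 8.3]]


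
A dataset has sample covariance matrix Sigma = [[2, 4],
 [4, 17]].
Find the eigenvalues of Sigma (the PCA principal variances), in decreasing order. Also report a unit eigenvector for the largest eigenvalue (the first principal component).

Step 1 — characteristic polynomial of 2×2 Sigma:
  det(Sigma - λI) = λ² - trace · λ + det = 0.
  trace = 2 + 17 = 19, det = 2·17 - (4)² = 18.
Step 2 — discriminant:
  Δ = trace² - 4·det = 361 - 72 = 289.
Step 3 — eigenvalues:
  λ = (trace ± √Δ)/2 = (19 ± 17)/2,
  λ_1 = 18,  λ_2 = 1.

Step 4 — unit eigenvector for λ_1: solve (Sigma - λ_1 I)v = 0. First row:
  (2 - 18)·v_x + (4)·v_y = 0, i.e. (-16)·v_x + (4)·v_y = 0,
  so v ∝ (b, λ_1 - a) = (4, 16) = u.
  ||u|| = √((4)² + (16)²) = √(272) ≈ 16.4924,
  v_1 = u/||u|| ≈ (0.2425, 0.9701) (||v_1|| = 1).

λ_1 = 18,  λ_2 = 1;  v_1 ≈ (0.2425, 0.9701)


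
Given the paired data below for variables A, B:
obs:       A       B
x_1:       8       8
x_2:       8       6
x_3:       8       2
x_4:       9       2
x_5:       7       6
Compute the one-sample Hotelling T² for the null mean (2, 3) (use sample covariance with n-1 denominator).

Step 1 — sample mean vector:
  mean(A) = (8 + 8 + 8 + 9 + 7) / 5 = 40/5 = 8
  mean(B) = (8 + 6 + 2 + 2 + 6) / 5 = 24/5 = 4.8
  x̄ = (8, 4.8),  deviation x̄ - mu_0 = (8, 4.8) - (2, 3) = (6, 1.8).

Step 2 — sample covariance matrix, S[i,j] = (1/(n-1)) · Σ_k (x_{k,i} - mean_i) · (x_{k,j} - mean_j), divisor n-1 = 4:
  S[A,A] = ((0)·(0) + (0)·(0) + (0)·(0) + (1)·(1) + (-1)·(-1)) / 4 = 2/4 = 0.5
  S[A,B] = ((0)·(3.2) + (0)·(1.2) + (0)·(-2.8) + (1)·(-2.8) + (-1)·(1.2)) / 4 = -4/4 = -1
  S[B,B] = ((3.2)·(3.2) + (1.2)·(1.2) + (-2.8)·(-2.8) + (-2.8)·(-2.8) + (1.2)·(1.2)) / 4 = 28.8/4 = 7.2
  S = [[0.5, -1],
 [-1, 7.2]].

Step 3 — invert S. det(S) = 0.5·7.2 - (-1)² = 2.6.
  S^{-1} = (1/det) · [[d, -b], [-b, a]] = [[2.7692, 0.3846],
 [0.3846, 0.1923]].

Step 4 — quadratic form (x̄ - mu_0)^T · S^{-1} · (x̄ - mu_0):
  S^{-1} · (x̄ - mu_0) = (17.3077, 2.6538),
  (x̄ - mu_0)^T · [...] = (6)·(17.3077) + (1.8)·(2.6538) = 108.6231.

Step 5 — scale by n: T² = 5 · 108.6231 = 543.1154.

T² ≈ 543.1154


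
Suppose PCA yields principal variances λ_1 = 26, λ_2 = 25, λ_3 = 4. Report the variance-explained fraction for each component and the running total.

Step 1 — total variance = trace(Sigma) = Σ λ_i = 26 + 25 + 4 = 55.

Step 2 — fraction explained by component i = λ_i / Σ λ:
  PC1: 26/55 = 0.4727
  PC2: 25/55 = 0.4545
  PC3: 4/55 = 0.0727

Step 3 — cumulative fraction after k components = (λ_1 + ... + λ_k) / Σ λ:
  k = 1: 26/55 = 0.4727
  k = 2: (26 + 25)/55 = 51/55 = 0.9273
  k = 3: (26 + 25 + 4)/55 = 55/55 = 1

Summary (fraction, with percent):

explained: PC1 0.4727 (47.27%), PC2 0.4545 (45.45%), PC3 0.0727 (7.27%);  cumulative: 0.4727, 0.9273, 1


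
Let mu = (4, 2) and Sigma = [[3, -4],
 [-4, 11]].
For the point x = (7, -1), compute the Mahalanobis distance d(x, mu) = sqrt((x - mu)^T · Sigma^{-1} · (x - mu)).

Step 1 — centre the observation: (x - mu) = (3, -3).

Step 2 — invert Sigma. det(Sigma) = 3·11 - (-4)² = 17.
  Sigma^{-1} = (1/det) · [[d, -b], [-b, a]] = [[0.6471, 0.2353],
 [0.2353, 0.1765]].

Step 3 — form the quadratic (x - mu)^T · Sigma^{-1} · (x - mu):
  Sigma^{-1} · (x - mu) = (1.2353, 0.1765).
  (x - mu)^T · [Sigma^{-1} · (x - mu)] = (3)·(1.2353) + (-3)·(0.1765) = 3.1765.

Step 4 — take square root: d = √(3.1765) ≈ 1.7823.

d(x, mu) = √(3.1765) ≈ 1.7823


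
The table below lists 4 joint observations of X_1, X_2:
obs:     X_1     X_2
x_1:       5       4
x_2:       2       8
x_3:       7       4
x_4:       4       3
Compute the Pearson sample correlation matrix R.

Step 1 — column means:
  mean(X_1) = (5 + 2 + 7 + 4) / 4 = 18/4 = 4.5
  mean(X_2) = (4 + 8 + 4 + 3) / 4 = 19/4 = 4.75

Step 2 — sample variances and covariances s[i,j] = (1/(n-1)) · Σ_k (x_{k,i} - mean_i) · (x_{k,j} - mean_j), with n-1 = 3:
  s[X_1,X_1] = ((0.5)·(0.5) + (-2.5)·(-2.5) + (2.5)·(2.5) + (-0.5)·(-0.5)) / 3 = 13/3 = 4.3333
  s[X_1,X_2] = ((0.5)·(-0.75) + (-2.5)·(3.25) + (2.5)·(-0.75) + (-0.5)·(-1.75)) / 3 = -9.5/3 = -3.1667
  s[X_2,X_2] = ((-0.75)·(-0.75) + (3.25)·(3.25) + (-0.75)·(-0.75) + (-1.75)·(-1.75)) / 3 = 14.75/3 = 4.9167
  Sample standard deviations s_i = √(s[i,i]):
  s(X_1) = √(4.3333) = 2.0817
  s(X_2) = √(4.9167) = 2.2174

Step 3 — r_{ij} = s_{ij} / (s_i · s_j):
  r[X_1,X_1] = 1 (diagonal).
  r[X_1,X_2] = -3.1667 / (2.0817 · 2.2174) = -3.1667 / 4.6158 = -0.6861
  r[X_2,X_2] = 1 (diagonal).

R is symmetric with unit diagonal. Assembling:

R = [[1, -0.6861],
 [-0.6861, 1]]


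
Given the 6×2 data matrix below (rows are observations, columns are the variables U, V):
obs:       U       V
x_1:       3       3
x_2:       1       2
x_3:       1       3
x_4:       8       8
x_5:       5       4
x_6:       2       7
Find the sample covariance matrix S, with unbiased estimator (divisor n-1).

Step 1 — column means:
  mean(U) = (3 + 1 + 1 + 8 + 5 + 2) / 6 = 20/6 = 3.3333
  mean(V) = (3 + 2 + 3 + 8 + 4 + 7) / 6 = 27/6 = 4.5

Step 2 — sample covariance S[i,j] = (1/(n-1)) · Σ_k (x_{k,i} - mean_i) · (x_{k,j} - mean_j), with n-1 = 5.
  S[U,U] = ((-0.3333)·(-0.3333) + (-2.3333)·(-2.3333) + (-2.3333)·(-2.3333) + (4.6667)·(4.6667) + (1.6667)·(1.6667) + (-1.3333)·(-1.3333)) / 5 = 37.3333/5 = 7.4667
  S[U,V] = ((-0.3333)·(-1.5) + (-2.3333)·(-2.5) + (-2.3333)·(-1.5) + (4.6667)·(3.5) + (1.6667)·(-0.5) + (-1.3333)·(2.5)) / 5 = 22/5 = 4.4
  S[V,V] = ((-1.5)·(-1.5) + (-2.5)·(-2.5) + (-1.5)·(-1.5) + (3.5)·(3.5) + (-0.5)·(-0.5) + (2.5)·(2.5)) / 5 = 29.5/5 = 5.9

S is symmetric (S[j,i] = S[i,j]). Assembling:

S = [[7.4667, 4.4],
 [4.4, 5.9]]


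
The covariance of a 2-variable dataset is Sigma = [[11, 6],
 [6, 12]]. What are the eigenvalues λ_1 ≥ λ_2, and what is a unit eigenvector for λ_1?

Step 1 — characteristic polynomial of 2×2 Sigma:
  det(Sigma - λI) = λ² - trace · λ + det = 0.
  trace = 11 + 12 = 23, det = 11·12 - (6)² = 96.
Step 2 — discriminant:
  Δ = trace² - 4·det = 529 - 384 = 145.
Step 3 — eigenvalues:
  λ = (trace ± √Δ)/2 = (23 ± 12.0416)/2,
  λ_1 = 17.5208,  λ_2 = 5.4792.

Step 4 — unit eigenvector for λ_1: solve (Sigma - λ_1 I)v = 0. First row:
  (11 - 17.5208)·v_x + (6)·v_y = 0, i.e. (-6.5208)·v_x + (6)·v_y = 0,
  so v ∝ (b, λ_1 - a) = (6, 6.5208) = u.
  ||u|| = √((6)² + (6.5208)²) = √(78.5208) ≈ 8.8612,
  v_1 = u/||u|| ≈ (0.6771, 0.7359) (||v_1|| = 1).

λ_1 = 17.5208,  λ_2 = 5.4792;  v_1 ≈ (0.6771, 0.7359)


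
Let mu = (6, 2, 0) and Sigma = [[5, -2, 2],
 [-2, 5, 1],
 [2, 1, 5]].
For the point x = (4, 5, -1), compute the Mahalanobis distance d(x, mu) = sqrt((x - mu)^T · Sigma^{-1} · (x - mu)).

Step 1 — centre the observation: (x - mu) = (-2, 3, -1).

Step 2 — invert Sigma (cofactor / det for 3×3, or solve directly):
  Sigma^{-1} = [[0.3333, 0.1667, -0.1667],
 [0.1667, 0.2917, -0.125],
 [-0.1667, -0.125, 0.2917]].

Step 3 — form the quadratic (x - mu)^T · Sigma^{-1} · (x - mu):
  Sigma^{-1} · (x - mu) = (0, 0.6667, -0.3333).
  (x - mu)^T · [Sigma^{-1} · (x - mu)] = (-2)·(0) + (3)·(0.6667) + (-1)·(-0.3333) = 2.3333.

Step 4 — take square root: d = √(2.3333) ≈ 1.5275.

d(x, mu) = √(2.3333) ≈ 1.5275


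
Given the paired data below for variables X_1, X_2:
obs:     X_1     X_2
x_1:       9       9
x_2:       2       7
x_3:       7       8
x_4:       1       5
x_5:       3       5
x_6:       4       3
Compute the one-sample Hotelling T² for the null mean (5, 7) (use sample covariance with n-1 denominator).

Step 1 — sample mean vector:
  mean(X_1) = (9 + 2 + 7 + 1 + 3 + 4) / 6 = 26/6 = 4.3333
  mean(X_2) = (9 + 7 + 8 + 5 + 5 + 3) / 6 = 37/6 = 6.1667
  x̄ = (4.3333, 6.1667),  deviation x̄ - mu_0 = (4.3333, 6.1667) - (5, 7) = (-0.6667, -0.8333).

Step 2 — sample covariance matrix, S[i,j] = (1/(n-1)) · Σ_k (x_{k,i} - mean_i) · (x_{k,j} - mean_j), divisor n-1 = 5:
  S[X_1,X_1] = ((4.6667)·(4.6667) + (-2.3333)·(-2.3333) + (2.6667)·(2.6667) + (-3.3333)·(-3.3333) + (-1.3333)·(-1.3333) + (-0.3333)·(-0.3333)) / 5 = 47.3333/5 = 9.4667
  S[X_1,X_2] = ((4.6667)·(2.8333) + (-2.3333)·(0.8333) + (2.6667)·(1.8333) + (-3.3333)·(-1.1667) + (-1.3333)·(-1.1667) + (-0.3333)·(-3.1667)) / 5 = 22.6667/5 = 4.5333
  S[X_2,X_2] = ((2.8333)·(2.8333) + (0.8333)·(0.8333) + (1.8333)·(1.8333) + (-1.1667)·(-1.1667) + (-1.1667)·(-1.1667) + (-3.1667)·(-3.1667)) / 5 = 24.8333/5 = 4.9667
  S = [[9.4667, 4.5333],
 [4.5333, 4.9667]].

Step 3 — invert S. det(S) = 9.4667·4.9667 - (4.5333)² = 26.4667.
  S^{-1} = (1/det) · [[d, -b], [-b, a]] = [[0.1877, -0.1713],
 [-0.1713, 0.3577]].

Step 4 — quadratic form (x̄ - mu_0)^T · S^{-1} · (x̄ - mu_0):
  S^{-1} · (x̄ - mu_0) = (0.0176, -0.1839),
  (x̄ - mu_0)^T · [...] = (-0.6667)·(0.0176) + (-0.8333)·(-0.1839) = 0.1415.

Step 5 — scale by n: T² = 6 · 0.1415 = 0.8489.

T² ≈ 0.8489
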